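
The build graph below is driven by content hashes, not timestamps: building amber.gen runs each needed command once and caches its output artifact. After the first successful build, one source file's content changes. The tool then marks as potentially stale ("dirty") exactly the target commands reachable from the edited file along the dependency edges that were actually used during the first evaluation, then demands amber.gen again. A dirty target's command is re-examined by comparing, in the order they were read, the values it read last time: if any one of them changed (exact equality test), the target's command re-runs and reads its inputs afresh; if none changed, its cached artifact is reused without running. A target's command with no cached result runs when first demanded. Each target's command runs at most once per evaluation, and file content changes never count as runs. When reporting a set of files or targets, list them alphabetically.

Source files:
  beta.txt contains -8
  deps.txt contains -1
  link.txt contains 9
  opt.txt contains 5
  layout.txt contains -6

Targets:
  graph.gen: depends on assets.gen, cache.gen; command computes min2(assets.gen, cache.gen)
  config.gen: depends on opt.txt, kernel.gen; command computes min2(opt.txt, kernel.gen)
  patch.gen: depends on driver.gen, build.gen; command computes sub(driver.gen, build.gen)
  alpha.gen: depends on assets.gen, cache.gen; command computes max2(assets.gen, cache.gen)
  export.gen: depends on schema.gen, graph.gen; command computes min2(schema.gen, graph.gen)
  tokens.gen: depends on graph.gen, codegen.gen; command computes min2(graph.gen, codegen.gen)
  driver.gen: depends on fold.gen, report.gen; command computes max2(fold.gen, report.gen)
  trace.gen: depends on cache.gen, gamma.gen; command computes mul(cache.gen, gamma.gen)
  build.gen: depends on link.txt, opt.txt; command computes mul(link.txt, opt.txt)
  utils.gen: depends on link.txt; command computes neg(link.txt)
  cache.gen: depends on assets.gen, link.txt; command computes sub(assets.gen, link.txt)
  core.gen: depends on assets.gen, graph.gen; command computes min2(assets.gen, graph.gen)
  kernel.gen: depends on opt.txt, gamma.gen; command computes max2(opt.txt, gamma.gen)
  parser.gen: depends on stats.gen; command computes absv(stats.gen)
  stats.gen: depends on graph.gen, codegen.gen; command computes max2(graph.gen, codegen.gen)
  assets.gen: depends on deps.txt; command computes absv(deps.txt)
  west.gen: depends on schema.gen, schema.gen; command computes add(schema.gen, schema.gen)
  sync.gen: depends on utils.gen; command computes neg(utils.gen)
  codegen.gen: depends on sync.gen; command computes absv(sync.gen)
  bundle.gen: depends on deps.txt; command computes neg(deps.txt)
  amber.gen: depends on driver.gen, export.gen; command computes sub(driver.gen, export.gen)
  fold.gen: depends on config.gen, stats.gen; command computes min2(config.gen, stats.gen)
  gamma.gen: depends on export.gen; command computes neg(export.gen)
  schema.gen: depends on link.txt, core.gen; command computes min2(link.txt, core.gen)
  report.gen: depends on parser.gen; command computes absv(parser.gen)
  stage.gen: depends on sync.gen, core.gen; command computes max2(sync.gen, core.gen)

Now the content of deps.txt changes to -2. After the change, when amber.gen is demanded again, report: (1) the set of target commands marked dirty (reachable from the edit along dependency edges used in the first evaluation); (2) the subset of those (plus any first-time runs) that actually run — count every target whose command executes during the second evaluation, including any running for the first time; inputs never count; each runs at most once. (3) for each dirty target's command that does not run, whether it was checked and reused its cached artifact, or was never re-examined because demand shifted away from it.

Dirty set: amber.gen, assets.gen, cache.gen, config.gen, core.gen, driver.gen, export.gen, fold.gen, gamma.gen, graph.gen, kernel.gen, parser.gen, report.gen, schema.gen, stats.gen.
Run set: amber.gen, assets.gen, cache.gen, config.gen, core.gen, export.gen, gamma.gen, graph.gen, kernel.gen, schema.gen, stats.gen (11 run).
Re-examined without running (cache reused): driver.gen, fold.gen, parser.gen, report.gen.
The important point: at parser.gen every value read last time is unchanged, so the dirty flag clears without a run.

Initial pass — values computed on the first demand:
  assets.gen = absv(-1) = 1
  cache.gen = sub(1, 9) = -8
  graph.gen = min2(1, -8) = -8
  core.gen = min2(1, -8) = -8
  schema.gen = min2(9, -8) = -8
  export.gen = min2(-8, -8) = -8
  gamma.gen = neg(-8) = 8
  kernel.gen = max2(5, 8) = 8
  config.gen = min2(5, 8) = 5
  utils.gen = neg(9) = -9
  sync.gen = neg(-9) = 9
  codegen.gen = absv(9) = 9
  stats.gen = max2(-8, 9) = 9
  fold.gen = min2(5, 9) = 5
  parser.gen = absv(9) = 9
  report.gen = absv(9) = 9
  driver.gen = max2(5, 9) = 9
  amber.gen = sub(9, -8) = 17

Second demand — change propagation:
  assets.gen: re-runs because deps.txt -1->-2; new result 2.
  cache.gen: re-runs because assets.gen 1->2; new result -7.
  graph.gen: re-runs because assets.gen 1->2; cache.gen -8->-7; new result -7.
  core.gen: re-runs because assets.gen 1->2; graph.gen -8->-7; new result -7.
  schema.gen: re-runs because core.gen -8->-7; new result -7.
  export.gen: re-runs because schema.gen -8->-7; graph.gen -8->-7; new result -7.
  gamma.gen: re-runs because export.gen -8->-7; new result 7.
  kernel.gen: re-runs because gamma.gen 8->7; new result 7.
  config.gen: re-runs because kernel.gen 8->7; new result 5 (unchanged).
  stats.gen: re-runs because graph.gen -8->-7; new result 9 (unchanged).
  fold.gen: re-examined; everything it read last time is the same (config.gen unchanged, stats.gen unchanged) — cache 5 kept, no run.
  parser.gen: re-examined; everything it read last time is the same (stats.gen unchanged) — cache 9 kept, no run.
  report.gen: re-examined; everything it read last time is the same (parser.gen unchanged) — cache 9 kept, no run.
  driver.gen: re-examined; everything it read last time is the same (fold.gen unchanged, report.gen unchanged) — cache 9 kept, no run.
  amber.gen: re-runs because export.gen -8->-7; new result 16.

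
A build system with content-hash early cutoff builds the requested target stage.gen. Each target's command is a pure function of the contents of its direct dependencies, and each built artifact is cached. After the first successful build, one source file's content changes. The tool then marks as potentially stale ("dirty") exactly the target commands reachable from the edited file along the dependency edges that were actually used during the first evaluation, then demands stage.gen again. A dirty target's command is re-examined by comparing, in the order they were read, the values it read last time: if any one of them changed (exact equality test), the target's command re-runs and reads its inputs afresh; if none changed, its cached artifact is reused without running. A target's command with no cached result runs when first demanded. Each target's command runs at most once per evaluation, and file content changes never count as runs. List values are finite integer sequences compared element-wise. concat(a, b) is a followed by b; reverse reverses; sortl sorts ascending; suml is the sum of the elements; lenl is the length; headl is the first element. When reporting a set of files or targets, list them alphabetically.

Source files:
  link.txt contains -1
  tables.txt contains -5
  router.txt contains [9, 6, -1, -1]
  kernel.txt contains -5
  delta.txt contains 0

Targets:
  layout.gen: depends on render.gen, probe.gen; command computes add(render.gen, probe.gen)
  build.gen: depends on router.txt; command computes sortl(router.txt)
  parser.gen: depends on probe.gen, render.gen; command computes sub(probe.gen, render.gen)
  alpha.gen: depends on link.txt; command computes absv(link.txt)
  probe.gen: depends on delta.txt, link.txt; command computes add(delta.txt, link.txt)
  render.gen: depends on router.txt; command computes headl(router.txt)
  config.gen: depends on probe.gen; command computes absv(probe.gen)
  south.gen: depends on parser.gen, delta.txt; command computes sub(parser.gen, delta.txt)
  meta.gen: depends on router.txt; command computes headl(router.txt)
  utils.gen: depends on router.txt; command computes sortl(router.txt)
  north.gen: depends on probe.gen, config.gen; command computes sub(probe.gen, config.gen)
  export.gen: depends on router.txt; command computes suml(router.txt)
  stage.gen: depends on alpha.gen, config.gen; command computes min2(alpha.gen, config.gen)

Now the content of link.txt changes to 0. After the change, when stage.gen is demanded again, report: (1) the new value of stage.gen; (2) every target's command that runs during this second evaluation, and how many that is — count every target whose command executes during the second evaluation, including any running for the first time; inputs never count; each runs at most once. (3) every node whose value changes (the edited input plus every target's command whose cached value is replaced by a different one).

First evaluation (everything demanded from the output):
  alpha.gen = absv(-1) = 1
  probe.gen = add(0, -1) = -1
  config.gen = absv(-1) = 1
  stage.gen = min2(1, 1) = 1

Propagation after the edit:
  alpha.gen: runs — link.txt -1->0; result 0.
  probe.gen: runs — link.txt -1->0; result 0.
  config.gen: runs — probe.gen -1->0; result 0.
  stage.gen: runs — alpha.gen 1->0; config.gen 1->0; result 0.

New value of stage.gen: 0.
Target commands that run: alpha.gen, config.gen, probe.gen, stage.gen — 4 in total.
Values that change: alpha.gen, config.gen, link.txt, probe.gen, stage.gen.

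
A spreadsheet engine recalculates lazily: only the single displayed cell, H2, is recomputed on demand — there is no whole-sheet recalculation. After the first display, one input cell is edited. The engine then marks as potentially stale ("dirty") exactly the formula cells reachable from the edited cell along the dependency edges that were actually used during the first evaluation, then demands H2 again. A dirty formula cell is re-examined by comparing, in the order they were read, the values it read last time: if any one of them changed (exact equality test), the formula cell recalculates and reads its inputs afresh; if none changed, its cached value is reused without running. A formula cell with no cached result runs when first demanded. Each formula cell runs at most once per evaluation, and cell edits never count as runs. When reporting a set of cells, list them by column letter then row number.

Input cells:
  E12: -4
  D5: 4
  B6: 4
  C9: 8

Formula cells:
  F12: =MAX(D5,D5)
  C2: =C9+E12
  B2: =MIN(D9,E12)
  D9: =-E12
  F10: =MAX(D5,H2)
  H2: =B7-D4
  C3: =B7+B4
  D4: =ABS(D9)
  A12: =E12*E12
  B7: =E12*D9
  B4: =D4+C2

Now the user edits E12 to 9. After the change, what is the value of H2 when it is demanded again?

New value of H2: -90.

First evaluation (everything demanded from the output):
  D9 = -(-4) = 4
  B7 = -4 * 4 = -16
  D4 = ABS(4) = 4
  H2 = -16 - 4 = -20

Propagation after the edit:
  D9: runs — E12 -4->9; result -9.
  B7: runs — E12 -4->9; D9 4->-9; result -81.
  D4: runs — D9 4->-9; result 9.
  H2: runs — B7 -16->-81; D4 4->9; result -90.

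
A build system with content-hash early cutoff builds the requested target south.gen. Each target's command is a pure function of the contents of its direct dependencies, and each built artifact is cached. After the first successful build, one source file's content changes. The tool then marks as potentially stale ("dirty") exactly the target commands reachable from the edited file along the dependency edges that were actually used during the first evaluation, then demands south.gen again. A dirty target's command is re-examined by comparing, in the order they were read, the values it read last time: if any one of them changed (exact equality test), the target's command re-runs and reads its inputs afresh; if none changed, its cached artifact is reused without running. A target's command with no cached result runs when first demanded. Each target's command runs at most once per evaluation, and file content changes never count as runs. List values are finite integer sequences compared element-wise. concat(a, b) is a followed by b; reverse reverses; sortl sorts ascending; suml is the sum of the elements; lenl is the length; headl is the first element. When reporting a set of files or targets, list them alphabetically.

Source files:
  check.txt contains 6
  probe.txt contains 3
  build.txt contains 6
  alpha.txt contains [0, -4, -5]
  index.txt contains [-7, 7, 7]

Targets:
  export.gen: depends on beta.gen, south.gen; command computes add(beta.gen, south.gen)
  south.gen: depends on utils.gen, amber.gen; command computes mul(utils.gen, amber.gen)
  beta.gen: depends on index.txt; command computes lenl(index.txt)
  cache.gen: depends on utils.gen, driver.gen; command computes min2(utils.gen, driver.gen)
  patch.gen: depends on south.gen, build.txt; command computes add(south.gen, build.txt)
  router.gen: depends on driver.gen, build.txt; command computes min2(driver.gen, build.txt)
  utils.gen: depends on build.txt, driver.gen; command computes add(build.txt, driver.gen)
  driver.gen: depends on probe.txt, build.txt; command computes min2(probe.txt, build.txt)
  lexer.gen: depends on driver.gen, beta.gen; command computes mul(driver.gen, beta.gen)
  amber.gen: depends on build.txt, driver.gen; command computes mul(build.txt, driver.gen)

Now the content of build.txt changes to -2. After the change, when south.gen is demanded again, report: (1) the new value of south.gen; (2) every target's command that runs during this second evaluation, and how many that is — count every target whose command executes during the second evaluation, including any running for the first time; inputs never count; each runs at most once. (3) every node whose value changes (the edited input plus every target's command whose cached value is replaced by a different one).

New value of south.gen: -16.
Target commands that run: amber.gen, driver.gen, south.gen, utils.gen — 4 in total.
Values that change: amber.gen, build.txt, driver.gen, south.gen, utils.gen.

First evaluation (everything demanded from the output):
  driver.gen = min2(3, 6) = 3
  amber.gen = mul(6, 3) = 18
  utils.gen = add(6, 3) = 9
  south.gen = mul(9, 18) = 162

Propagation after the edit:
  driver.gen: runs — build.txt 6->-2; result -2.
  amber.gen: runs — build.txt 6->-2; driver.gen 3->-2; result 4.
  utils.gen: runs — build.txt 6->-2; driver.gen 3->-2; result -4.
  south.gen: runs — utils.gen 9->-4; amber.gen 18->4; result -16.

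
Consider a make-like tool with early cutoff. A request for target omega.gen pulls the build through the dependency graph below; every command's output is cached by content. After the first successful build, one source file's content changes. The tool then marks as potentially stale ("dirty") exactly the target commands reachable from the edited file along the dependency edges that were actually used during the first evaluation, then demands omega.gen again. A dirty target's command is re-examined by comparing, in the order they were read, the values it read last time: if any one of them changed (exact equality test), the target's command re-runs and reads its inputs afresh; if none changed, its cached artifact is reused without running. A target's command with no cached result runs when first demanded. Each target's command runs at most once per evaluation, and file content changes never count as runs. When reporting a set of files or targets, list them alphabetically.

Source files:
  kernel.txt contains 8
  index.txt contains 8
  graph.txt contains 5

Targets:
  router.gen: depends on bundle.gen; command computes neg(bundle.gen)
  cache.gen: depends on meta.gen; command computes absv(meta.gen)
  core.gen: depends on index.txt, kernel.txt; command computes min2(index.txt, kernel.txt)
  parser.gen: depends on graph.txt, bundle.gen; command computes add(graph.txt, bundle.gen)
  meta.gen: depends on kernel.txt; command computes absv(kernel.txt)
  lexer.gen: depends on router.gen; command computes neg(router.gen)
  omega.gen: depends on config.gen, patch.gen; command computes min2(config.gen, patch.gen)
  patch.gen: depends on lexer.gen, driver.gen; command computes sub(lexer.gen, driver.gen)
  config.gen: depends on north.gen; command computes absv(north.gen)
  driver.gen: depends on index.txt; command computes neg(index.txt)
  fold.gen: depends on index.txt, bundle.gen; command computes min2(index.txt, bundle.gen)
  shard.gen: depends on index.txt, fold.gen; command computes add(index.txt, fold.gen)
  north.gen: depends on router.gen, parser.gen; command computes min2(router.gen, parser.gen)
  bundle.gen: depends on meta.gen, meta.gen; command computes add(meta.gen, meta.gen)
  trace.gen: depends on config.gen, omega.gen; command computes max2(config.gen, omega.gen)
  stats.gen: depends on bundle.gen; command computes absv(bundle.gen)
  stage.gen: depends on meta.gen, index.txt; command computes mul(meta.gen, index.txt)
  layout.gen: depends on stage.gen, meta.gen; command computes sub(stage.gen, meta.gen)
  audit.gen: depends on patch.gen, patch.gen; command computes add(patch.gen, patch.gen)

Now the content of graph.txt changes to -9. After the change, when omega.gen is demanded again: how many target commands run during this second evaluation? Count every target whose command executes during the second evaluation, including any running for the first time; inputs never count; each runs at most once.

First demand of the output computes:
  driver.gen = neg(8) = -8
  meta.gen = absv(8) = 8
  bundle.gen = add(8, 8) = 16
  parser.gen = add(5, 16) = 21
  router.gen = neg(16) = -16
  lexer.gen = neg(-16) = 16
  north.gen = min2(-16, 21) = -16
  config.gen = absv(-16) = 16
  patch.gen = sub(16, -8) = 24
  omega.gen = min2(16, 24) = 16

After the edit, cleaning proceeds:
  parser.gen: a read changed (graph.txt 5->-9) — executes, giving 7.
  north.gen: a read changed (parser.gen 21->7) — executes, giving -16 — identical to its old value.
  config.gen: dirty, but its reads are unchanged (north.gen unchanged); cached 16 stands.
  omega.gen: dirty, but its reads are unchanged (config.gen unchanged, patch.gen unchanged); cached 16 stands.

Note the absorption at north.gen: it re-runs yet its value is the same, leaving the output's value untouched.

2 target commands run: north.gen, parser.gen.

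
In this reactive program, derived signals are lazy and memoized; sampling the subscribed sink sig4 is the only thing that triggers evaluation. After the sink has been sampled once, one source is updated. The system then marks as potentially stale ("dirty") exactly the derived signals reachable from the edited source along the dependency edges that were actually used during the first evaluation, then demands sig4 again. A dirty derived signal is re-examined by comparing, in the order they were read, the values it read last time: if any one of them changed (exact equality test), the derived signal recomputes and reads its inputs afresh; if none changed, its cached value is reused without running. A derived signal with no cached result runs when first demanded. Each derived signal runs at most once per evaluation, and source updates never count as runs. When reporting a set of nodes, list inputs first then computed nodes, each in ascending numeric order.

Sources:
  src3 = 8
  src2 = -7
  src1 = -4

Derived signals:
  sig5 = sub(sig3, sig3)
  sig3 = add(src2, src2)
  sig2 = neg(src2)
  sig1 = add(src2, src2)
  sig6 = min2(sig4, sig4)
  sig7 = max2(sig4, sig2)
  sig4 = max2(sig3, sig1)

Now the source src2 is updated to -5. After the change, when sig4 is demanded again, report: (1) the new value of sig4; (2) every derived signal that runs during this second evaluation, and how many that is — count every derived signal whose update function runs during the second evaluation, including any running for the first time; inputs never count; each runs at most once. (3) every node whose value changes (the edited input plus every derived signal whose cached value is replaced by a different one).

First demand of the output computes:
  sig1 = add(-7, -7) = -14
  sig3 = add(-7, -7) = -14
  sig4 = max2(-14, -14) = -14

After the edit, cleaning proceeds:
  sig1: a read changed (src2 -7->-5; src2 -7->-5) — executes, giving -10.
  sig3: a read changed (src2 -7->-5; src2 -7->-5) — executes, giving -10.
  sig4: a read changed (sig3 -14->-10; sig1 -14->-10) — executes, giving -10.

Demanding sig4 again yields -10.
3 derived signals run: sig1, sig3, sig4.
The nodes whose values change: src2, sig1, sig3, sig4.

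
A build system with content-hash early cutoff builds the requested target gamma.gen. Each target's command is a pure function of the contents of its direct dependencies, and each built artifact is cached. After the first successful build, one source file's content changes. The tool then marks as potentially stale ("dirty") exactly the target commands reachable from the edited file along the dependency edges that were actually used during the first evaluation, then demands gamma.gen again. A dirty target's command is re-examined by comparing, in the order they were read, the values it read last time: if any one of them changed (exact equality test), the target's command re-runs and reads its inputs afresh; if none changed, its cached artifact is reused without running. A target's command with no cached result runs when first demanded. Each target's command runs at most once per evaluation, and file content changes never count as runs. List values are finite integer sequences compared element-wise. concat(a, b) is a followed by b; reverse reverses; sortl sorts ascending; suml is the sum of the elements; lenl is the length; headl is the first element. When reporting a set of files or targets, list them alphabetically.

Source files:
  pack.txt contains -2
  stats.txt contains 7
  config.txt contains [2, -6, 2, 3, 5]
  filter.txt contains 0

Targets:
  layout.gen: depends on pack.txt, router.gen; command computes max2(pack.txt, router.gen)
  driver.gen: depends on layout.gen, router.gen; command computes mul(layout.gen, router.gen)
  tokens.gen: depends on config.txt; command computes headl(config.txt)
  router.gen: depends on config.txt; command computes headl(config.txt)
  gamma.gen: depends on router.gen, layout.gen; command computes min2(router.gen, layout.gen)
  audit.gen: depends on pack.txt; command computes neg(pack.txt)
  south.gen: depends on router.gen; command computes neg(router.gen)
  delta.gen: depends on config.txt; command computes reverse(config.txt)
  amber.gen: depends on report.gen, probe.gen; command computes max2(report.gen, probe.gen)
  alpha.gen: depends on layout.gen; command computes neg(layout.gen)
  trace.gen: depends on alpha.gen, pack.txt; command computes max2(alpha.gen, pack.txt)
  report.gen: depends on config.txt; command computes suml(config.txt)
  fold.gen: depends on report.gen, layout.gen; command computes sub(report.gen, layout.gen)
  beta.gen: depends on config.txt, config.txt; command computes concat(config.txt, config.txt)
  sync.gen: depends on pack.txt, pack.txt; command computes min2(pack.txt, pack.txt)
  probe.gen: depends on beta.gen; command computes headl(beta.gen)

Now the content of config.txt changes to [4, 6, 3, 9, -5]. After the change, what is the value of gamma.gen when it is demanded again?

New value of gamma.gen: 4.

First evaluation (everything demanded from the output):
  router.gen = headl([2, -6, 2, 3, 5]) = 2
  layout.gen = max2(-2, 2) = 2
  gamma.gen = min2(2, 2) = 2

Propagation after the edit:
  router.gen: runs — config.txt [2, -6, 2, 3, 5]->[4, 6, 3, 9, -5]; result 4.
  layout.gen: runs — router.gen 2->4; result 4.
  gamma.gen: runs — router.gen 2->4; layout.gen 2->4; result 4.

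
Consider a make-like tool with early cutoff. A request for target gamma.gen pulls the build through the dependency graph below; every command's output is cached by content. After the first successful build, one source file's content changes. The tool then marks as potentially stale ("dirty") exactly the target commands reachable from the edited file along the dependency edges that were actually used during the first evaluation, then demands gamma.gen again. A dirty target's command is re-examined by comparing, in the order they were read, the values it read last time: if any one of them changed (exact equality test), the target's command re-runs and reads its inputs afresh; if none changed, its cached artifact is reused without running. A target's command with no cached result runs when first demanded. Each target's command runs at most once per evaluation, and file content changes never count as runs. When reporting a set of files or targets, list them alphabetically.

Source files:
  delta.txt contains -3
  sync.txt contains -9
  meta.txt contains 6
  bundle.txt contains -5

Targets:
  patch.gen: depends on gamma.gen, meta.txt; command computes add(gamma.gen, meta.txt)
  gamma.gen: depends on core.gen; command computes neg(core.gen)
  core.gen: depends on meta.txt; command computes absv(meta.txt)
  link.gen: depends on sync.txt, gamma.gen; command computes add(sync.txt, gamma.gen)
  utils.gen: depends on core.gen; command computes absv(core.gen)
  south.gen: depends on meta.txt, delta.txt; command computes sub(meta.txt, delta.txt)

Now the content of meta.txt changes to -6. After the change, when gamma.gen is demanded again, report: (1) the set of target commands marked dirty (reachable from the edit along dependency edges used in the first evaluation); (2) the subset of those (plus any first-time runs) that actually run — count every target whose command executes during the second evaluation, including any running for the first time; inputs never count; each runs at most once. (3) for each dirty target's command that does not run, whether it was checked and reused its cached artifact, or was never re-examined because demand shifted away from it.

The edit dirties: core.gen, gamma.gen.
1 target commands run: core.gen.
Cache hits after checking: gamma.gen.
Note the absorption at core.gen: it re-runs yet its value is the same, leaving the output's value untouched.

First demand of the output computes:
  core.gen = absv(6) = 6
  gamma.gen = neg(6) = -6

After the edit, cleaning proceeds:
  core.gen: a read changed (meta.txt 6->-6) — executes, giving 6 — identical to its old value.
  gamma.gen: dirty, but its reads are unchanged (core.gen unchanged); cached -6 stands.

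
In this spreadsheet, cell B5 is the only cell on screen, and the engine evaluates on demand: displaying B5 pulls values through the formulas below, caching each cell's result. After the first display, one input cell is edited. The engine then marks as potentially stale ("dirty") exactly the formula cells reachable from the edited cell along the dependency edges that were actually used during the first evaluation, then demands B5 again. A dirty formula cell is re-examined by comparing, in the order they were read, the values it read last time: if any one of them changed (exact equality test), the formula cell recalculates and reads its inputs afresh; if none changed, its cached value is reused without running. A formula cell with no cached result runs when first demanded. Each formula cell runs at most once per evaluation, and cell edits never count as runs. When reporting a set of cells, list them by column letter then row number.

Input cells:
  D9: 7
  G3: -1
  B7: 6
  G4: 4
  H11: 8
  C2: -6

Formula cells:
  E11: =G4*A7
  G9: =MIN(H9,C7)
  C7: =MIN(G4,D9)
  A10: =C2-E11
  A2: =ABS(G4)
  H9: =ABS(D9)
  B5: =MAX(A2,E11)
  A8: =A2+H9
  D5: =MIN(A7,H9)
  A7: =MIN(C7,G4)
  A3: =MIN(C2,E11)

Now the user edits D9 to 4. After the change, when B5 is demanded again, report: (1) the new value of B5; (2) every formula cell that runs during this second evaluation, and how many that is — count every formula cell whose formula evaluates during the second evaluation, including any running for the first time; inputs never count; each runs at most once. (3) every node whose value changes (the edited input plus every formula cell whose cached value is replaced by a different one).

B5 now evaluates to 16.
Run set: C7 (1 run).
Changed values: D9.
The important point: C7 recomputes to an identical value, and the output ends up unchanged.

Initial pass — values computed on the first demand:
  A2 = ABS(4) = 4
  C7 = MIN(4, 7) = 4
  A7 = MIN(4, 4) = 4
  E11 = 4 * 4 = 16
  B5 = MAX(4, 16) = 16

Second demand — change propagation:
  C7: re-runs because D9 7->4; new result 4 (unchanged).
  A7: re-examined; everything it read last time is the same (C7 unchanged, G4 unchanged) — cache 4 kept, no run.
  E11: re-examined; everything it read last time is the same (G4 unchanged, A7 unchanged) — cache 16 kept, no run.
  B5: re-examined; everything it read last time is the same (A2 unchanged, E11 unchanged) — cache 16 kept, no run.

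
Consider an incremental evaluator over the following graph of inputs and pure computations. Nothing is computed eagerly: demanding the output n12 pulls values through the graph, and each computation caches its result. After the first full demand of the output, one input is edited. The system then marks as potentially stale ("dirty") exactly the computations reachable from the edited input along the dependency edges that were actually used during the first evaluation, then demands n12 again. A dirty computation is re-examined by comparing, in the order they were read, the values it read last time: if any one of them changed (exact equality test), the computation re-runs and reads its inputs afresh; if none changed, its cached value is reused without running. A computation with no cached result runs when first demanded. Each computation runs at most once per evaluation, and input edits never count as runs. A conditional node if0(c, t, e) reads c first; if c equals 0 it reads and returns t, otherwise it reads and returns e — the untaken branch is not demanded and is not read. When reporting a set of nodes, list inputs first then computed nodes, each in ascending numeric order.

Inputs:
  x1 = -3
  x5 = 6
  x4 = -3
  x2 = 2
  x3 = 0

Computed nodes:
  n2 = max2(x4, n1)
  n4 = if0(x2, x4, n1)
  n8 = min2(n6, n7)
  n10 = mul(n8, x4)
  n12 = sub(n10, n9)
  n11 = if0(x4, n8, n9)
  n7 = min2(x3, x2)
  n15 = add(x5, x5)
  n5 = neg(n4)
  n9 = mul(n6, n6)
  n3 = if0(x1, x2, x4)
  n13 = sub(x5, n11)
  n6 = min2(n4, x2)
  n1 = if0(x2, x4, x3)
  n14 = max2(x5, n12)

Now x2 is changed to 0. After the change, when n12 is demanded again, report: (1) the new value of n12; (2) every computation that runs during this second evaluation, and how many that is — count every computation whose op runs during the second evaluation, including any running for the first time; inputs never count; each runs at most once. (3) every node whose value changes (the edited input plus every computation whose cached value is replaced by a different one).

Initial pass — values computed on the first demand:
  n1 = if0(x2=2 -> else branch x3) = 0
  n4 = if0(x2=2 -> else branch n1) = 0
  n6 = min2(0, 2) = 0
  n7 = min2(0, 2) = 0
  n8 = min2(0, 0) = 0
  n9 = mul(0, 0) = 0
  n10 = mul(0, -3) = 0
  n12 = sub(0, 0) = 0

Second demand — change propagation:
  n1: dirty yet unreached — the second evaluation never asks for it.
  n4: re-runs because x2 2->0; new result -3.
  n6: re-runs because n4 0->-3; x2 2->0; new result -3.
  n7: re-runs because x2 2->0; new result 0 (unchanged).
  n8: re-runs because n6 0->-3; new result -3.
  n9: re-runs because n6 0->-3; n6 0->-3; new result 9.
  n10: re-runs because n8 0->-3; new result 9.
  n12: re-runs because n10 0->9; n9 0->9; new result 0 (unchanged).

The important point: the flipped condition redirects demand; n1 is left stale, never re-checked.

n12 now evaluates to 0.
Run set: n4, n6, n7, n8, n9, n10, n12 (7 run).
Changed values: x2, n4, n6, n8, n9, n10.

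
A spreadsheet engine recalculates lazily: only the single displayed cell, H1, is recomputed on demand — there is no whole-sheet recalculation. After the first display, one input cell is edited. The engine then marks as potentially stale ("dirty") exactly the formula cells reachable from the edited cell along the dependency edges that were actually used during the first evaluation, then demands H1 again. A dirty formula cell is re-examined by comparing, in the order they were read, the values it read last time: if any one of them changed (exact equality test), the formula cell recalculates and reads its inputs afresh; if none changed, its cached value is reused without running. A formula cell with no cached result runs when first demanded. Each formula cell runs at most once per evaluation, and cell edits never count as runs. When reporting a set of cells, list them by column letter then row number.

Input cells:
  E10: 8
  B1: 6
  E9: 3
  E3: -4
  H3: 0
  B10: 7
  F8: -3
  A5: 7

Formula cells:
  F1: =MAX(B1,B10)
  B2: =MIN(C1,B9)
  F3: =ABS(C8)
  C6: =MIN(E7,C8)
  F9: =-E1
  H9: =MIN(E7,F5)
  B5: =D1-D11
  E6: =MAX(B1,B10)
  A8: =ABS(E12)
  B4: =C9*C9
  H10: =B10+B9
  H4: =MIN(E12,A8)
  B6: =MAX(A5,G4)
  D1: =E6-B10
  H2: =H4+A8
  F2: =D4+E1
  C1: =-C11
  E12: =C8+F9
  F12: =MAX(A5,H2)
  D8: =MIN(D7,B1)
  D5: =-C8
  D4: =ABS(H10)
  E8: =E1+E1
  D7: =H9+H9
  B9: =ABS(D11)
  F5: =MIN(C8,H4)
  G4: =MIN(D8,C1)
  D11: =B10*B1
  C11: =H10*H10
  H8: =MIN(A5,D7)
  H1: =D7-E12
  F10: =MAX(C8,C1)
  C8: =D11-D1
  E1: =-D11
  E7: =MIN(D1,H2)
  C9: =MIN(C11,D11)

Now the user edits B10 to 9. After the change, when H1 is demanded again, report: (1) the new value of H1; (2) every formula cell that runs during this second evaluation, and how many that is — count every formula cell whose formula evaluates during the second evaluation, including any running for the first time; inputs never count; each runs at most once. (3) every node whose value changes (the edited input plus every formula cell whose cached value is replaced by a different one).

New value of H1: -108.
Formula cells that run: A8, C8, D1, D11, E1, E6, E7, E12, F5, F9, H1, H2, H4, H9 — 14 in total.
Values that change: A8, B10, C8, D11, E1, E6, E12, F5, F9, H1, H2, H4.
Key observation: the cutoff stops propagation at D7 — its inputs' values are unchanged, so it reuses its cache.

First evaluation (everything demanded from the output):
  D11 = 7 * 6 = 42
  E1 = -(42) = -42
  E6 = MAX(6, 7) = 7
  D1 = 7 - 7 = 0
  C8 = 42 - 0 = 42
  F9 = -(-42) = 42
  E12 = 42 + 42 = 84
  A8 = ABS(84) = 84
  H4 = MIN(84, 84) = 84
  F5 = MIN(42, 84) = 42
  H2 = 84 + 84 = 168
  E7 = MIN(0, 168) = 0
  H9 = MIN(0, 42) = 0
  D7 = 0 + 0 = 0
  H1 = 0 - 84 = -84

Propagation after the edit:
  D11: runs — B10 7->9; result 54.
  E1: runs — D11 42->54; result -54.
  E6: runs — B10 7->9; result 9.
  D1: runs — E6 7->9; B10 7->9; result 0 (same value as before).
  C8: runs — D11 42->54; result 54.
  F9: runs — E1 -42->-54; result 54.
  E12: runs — C8 42->54; F9 42->54; result 108.
  A8: runs — E12 84->108; result 108.
  H4: runs — E12 84->108; A8 84->108; result 108.
  F5: runs — C8 42->54; H4 84->108; result 54.
  H2: runs — H4 84->108; A8 84->108; result 216.
  E7: runs — H2 168->216; result 0 (same value as before).
  H9: runs — F5 42->54; result 0 (same value as before).
  D7: checked — values it read are unchanged (H9 unchanged, H9 unchanged); reused cached 0 without running.
  H1: runs — E12 84->108; result -108.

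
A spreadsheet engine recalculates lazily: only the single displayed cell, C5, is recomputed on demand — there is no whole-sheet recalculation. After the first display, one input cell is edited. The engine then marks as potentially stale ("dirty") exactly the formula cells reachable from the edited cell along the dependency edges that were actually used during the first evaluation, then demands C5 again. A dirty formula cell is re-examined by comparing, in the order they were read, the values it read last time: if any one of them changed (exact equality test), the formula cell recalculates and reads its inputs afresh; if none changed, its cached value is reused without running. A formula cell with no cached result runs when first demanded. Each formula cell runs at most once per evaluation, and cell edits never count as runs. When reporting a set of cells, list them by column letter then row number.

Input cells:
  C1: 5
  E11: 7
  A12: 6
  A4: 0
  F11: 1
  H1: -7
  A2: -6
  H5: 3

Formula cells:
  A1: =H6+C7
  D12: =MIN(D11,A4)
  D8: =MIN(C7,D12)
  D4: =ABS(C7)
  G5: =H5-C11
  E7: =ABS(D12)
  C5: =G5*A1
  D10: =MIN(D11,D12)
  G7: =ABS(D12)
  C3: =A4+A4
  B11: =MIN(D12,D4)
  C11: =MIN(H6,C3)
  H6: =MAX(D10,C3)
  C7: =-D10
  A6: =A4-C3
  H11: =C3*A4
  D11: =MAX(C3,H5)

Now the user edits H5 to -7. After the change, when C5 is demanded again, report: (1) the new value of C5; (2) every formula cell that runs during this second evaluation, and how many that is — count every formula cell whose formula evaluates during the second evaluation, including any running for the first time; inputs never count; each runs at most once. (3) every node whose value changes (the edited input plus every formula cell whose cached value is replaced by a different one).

New value of C5: 0.
Formula cells that run: C5, D10, D11, D12, G5 — 5 in total.
Values that change: D11, G5, H5.
Key observation: the cutoff stops propagation at C7 — its inputs' values are unchanged, so it reuses its cache.

First evaluation (everything demanded from the output):
  C3 = 0 + 0 = 0
  D11 = MAX(0, 3) = 3
  D12 = MIN(3, 0) = 0
  D10 = MIN(3, 0) = 0
  C7 = -(0) = 0
  H6 = MAX(0, 0) = 0
  A1 = 0 + 0 = 0
  C11 = MIN(0, 0) = 0
  G5 = 3 - 0 = 3
  C5 = 3 * 0 = 0

Propagation after the edit:
  D11: runs — H5 3->-7; result 0.
  D12: runs — D11 3->0; result 0 (same value as before).
  D10: runs — D11 3->0; result 0 (same value as before).
  C7: checked — values it read are unchanged (D10 unchanged); reused cached 0 without running.
  H6: checked — values it read are unchanged (D10 unchanged, C3 unchanged); reused cached 0 without running.
  A1: checked — values it read are unchanged (H6 unchanged, C7 unchanged); reused cached 0 without running.
  C11: checked — values it read are unchanged (H6 unchanged, C3 unchanged); reused cached 0 without running.
  G5: runs — H5 3->-7; result -7.
  C5: runs — G5 3->-7; result 0 (same value as before).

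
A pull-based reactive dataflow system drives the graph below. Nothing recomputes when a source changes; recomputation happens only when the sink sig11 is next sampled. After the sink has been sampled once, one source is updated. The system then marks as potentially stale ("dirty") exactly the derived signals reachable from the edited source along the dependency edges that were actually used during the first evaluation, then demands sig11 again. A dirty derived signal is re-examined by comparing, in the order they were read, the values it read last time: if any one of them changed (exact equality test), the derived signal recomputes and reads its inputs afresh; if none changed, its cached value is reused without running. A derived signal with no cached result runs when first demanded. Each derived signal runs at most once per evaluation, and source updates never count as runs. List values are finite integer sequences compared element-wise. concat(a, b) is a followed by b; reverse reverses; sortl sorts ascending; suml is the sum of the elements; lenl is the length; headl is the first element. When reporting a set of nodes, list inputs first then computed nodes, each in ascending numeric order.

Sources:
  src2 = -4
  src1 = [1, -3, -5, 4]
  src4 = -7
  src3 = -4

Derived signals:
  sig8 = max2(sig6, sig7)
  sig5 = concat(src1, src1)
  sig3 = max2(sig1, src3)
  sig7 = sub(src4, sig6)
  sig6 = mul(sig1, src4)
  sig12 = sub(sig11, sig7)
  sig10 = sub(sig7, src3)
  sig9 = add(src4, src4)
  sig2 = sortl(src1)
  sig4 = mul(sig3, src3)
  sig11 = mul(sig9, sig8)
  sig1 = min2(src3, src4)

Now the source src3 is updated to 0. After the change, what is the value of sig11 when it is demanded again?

New value of sig11: -686.
Key observation: the change is absorbed at sig1 — it re-runs but produces the same value, and the output's value is unchanged.

First evaluation (everything demanded from the output):
  sig1 = min2(-4, -7) = -7
  sig6 = mul(-7, -7) = 49
  sig7 = sub(-7, 49) = -56
  sig8 = max2(49, -56) = 49
  sig9 = add(-7, -7) = -14
  sig11 = mul(-14, 49) = -686

Propagation after the edit:
  sig1: runs — src3 -4->0; result -7 (same value as before).
  sig6: checked — values it read are unchanged (sig1 unchanged, src4 unchanged); reused cached 49 without running.
  sig7: checked — values it read are unchanged (src4 unchanged, sig6 unchanged); reused cached -56 without running.
  sig8: checked — values it read are unchanged (sig6 unchanged, sig7 unchanged); reused cached 49 without running.
  sig11: checked — values it read are unchanged (sig9 unchanged, sig8 unchanged); reused cached -686 without running.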